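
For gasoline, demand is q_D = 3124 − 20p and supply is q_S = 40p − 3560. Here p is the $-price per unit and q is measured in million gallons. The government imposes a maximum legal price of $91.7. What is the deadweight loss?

$23285.40 million

In inverse form: demand p = 156.2 − 0.05q, supply p = 89 + 0.025q.
Competitive equilibrium: 156.2 − 0.05q = 89 + 0.025q → q* = 896, p* = 111.4.
At the ceiling p = 91.7, quantity supplied = (91.7 − 89)/0.025 = 108.
Willingness to pay at q' = 108: 156.2 − 0.05·108 = 150.8.
Δq = 896 − 108 = 788; wedge = 150.8 − 91.7 = 59.1.
DWL = ½ × 788 × 59.1 = $23285.40 million.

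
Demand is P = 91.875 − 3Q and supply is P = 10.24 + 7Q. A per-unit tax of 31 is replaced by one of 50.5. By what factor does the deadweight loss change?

Competitive equilibrium: 91.875 − 3Q = 10.24 + 7Q → Q* = 8.1635, P* = 67.3845.
For a per-unit tax t: ΔQ = t/10, so DWL = ½·t·(t/10) = t²/20.
At t = 31: DWL = 48.05. At t = 50.5: DWL = 127.5125.
Ratio = (50.5/31)² = 2.654.

2.654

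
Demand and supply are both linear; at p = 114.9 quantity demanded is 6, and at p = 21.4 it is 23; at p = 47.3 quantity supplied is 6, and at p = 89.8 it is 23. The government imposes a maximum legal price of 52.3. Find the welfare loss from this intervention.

Demand slope = (21.4 − 114.9)/(23 − 6) = −5.5, so p = 147.9 − 5.5q.
Supply slope = (89.8 − 47.3)/(23 − 6) = 2.5, so p = 32.3 + 2.5q.
Competitive equilibrium: 147.9 − 5.5q = 32.3 + 2.5q → q* = 14.45, p* = 68.425.
At the ceiling p = 52.3, quantity supplied = (52.3 − 32.3)/2.5 = 8.
Willingness to pay at q' = 8: 147.9 − 5.5·8 = 103.9.
Δq = 14.45 − 8 = 6.45; wedge = 103.9 − 52.3 = 51.6.
Welfare loss = ½ × 6.45 × 51.6 = 166.41.

166.41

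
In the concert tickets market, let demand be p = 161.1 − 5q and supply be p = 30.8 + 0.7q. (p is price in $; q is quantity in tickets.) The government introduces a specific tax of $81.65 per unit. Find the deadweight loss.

$584.80

Competitive equilibrium: 161.1 − 5q = 30.8 + 0.7q → q* = 22.8596, p* = 46.8018.
With the tax, the buyer price exceeds the seller price by 81.65: (161.1 − 5q) − (30.8 + 0.7q) = 81.65 → q' = 8.5351.
Δq = 22.8596 − 8.5351 = 14.3245; the wedge equals the tax, 81.65.
DWL = ½ × 14.3245 × 81.65 = $584.80.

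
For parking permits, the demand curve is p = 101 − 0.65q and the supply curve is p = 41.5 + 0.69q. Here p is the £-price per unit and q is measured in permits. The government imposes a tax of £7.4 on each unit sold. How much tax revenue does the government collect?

£287.72

Competitive equilibrium: 101 − 0.65q = 41.5 + 0.69q → q* = 44.403, p* = 72.1381.
With the tax, the buyer price exceeds the seller price by 7.4: (101 − 0.65q) − (41.5 + 0.69q) = 7.4 → q' = 38.8806.
Tax revenue = 7.4 × 38.8806 = £287.72.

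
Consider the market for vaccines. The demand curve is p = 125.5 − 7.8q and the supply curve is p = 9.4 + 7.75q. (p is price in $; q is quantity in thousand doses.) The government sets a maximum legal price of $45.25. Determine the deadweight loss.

$62.73 thousand

Competitive equilibrium: 125.5 − 7.8q = 9.4 + 7.75q → q* = 7.4662, p* = 67.2633.
At the ceiling p = 45.25, quantity supplied = (45.25 − 9.4)/7.75 = 4.6258.
Willingness to pay at q' = 4.6258: 125.5 − 7.8·4.6258 = 89.4188.
Δq = 7.4662 − 4.6258 = 2.8404; wedge = 89.4188 − 45.25 = 44.1688.
Welfare loss = ½ × 2.8404 × 44.1688 = $62.73 thousand.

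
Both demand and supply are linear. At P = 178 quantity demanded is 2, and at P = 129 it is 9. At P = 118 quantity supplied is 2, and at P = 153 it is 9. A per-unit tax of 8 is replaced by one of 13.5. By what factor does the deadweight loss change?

Demand slope = (129 − 178)/(9 − 2) = −7, so P = 192 − 7Q.
Supply slope = (153 − 118)/(9 − 2) = 5, so P = 108 + 5Q.
Competitive equilibrium: 192 − 7Q = 108 + 5Q → Q* = 7, P* = 143.
For a per-unit tax t: ΔQ = t/12, so DWL = ½·t·(t/12) = t²/24.
At t = 8: DWL = 2.667. At t = 13.5: DWL = 7.594.
Ratio = (13.5/8)² = 2.848.

2.848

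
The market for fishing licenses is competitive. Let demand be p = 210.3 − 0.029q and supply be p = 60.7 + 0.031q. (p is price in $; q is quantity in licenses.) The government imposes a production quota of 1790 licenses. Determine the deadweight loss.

$14840.33

Competitive equilibrium: 210.3 − 0.029q = 60.7 + 0.031q → q* = 2493.3333, p* = 137.9933.
At q = 1790: demand price = 210.3 − 0.029·1790 = 158.39; supply price = 60.7 + 0.031·1790 = 116.19.
Δq = 2493.3333 − 1790 = 703.3333; wedge = 158.39 − 116.19 = 42.2.
The triangle = ½ × 703.3333 × 42.2 = $14840.33.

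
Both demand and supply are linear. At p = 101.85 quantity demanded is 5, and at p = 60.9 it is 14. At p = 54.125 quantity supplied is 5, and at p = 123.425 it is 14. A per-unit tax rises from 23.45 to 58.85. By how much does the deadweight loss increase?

118.92

Demand slope = (60.9 − 101.85)/(14 − 5) = −4.55, so p = 124.6 − 4.55q.
Supply slope = (123.425 − 54.125)/(14 − 5) = 7.7, so p = 15.625 + 7.7q.
Competitive equilibrium: 124.6 − 4.55q = 15.625 + 7.7q → q* = 8.8959, p* = 84.1236.
For a per-unit tax t: Δq = t/12.25, so DWL = ½·t·(t/12.25) = t²/24.5.
At t = 23.45: DWL = 22.445. At t = 58.85: DWL = 141.36.
Increase = 141.36 − 22.445 = 118.92.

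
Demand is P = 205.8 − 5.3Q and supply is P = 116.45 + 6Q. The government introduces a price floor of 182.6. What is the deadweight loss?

Competitive equilibrium: 205.8 − 5.3Q = 116.45 + 6Q → Q* = 7.9071, P* = 163.8925.
At the floor P = 182.6, quantity demanded = (205.8 − 182.6)/5.3 = 4.3774.
Sellers' marginal cost at Q' = 4.3774: 116.45 + 6·4.3774 = 142.7144.
ΔQ = 7.9071 − 4.3774 = 3.5297; wedge = 182.6 − 142.7144 = 39.8856.
Deadweight loss = ½ × 3.5297 × 39.8856 = 70.39.

70.39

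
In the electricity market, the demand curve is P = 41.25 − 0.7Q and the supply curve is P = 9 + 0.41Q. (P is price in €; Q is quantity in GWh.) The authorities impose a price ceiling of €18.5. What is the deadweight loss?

€19.21

Competitive equilibrium: 41.25 − 0.7Q = 9 + 0.41Q → Q* = 29.0541, P* = 20.9122.
At the ceiling P = 18.5, quantity supplied = (18.5 − 9)/0.41 = 23.1707.
Willingness to pay at Q' = 23.1707: 41.25 − 0.7·23.1707 = 25.0305.
ΔQ = 29.0541 − 23.1707 = 5.8834; wedge = 25.0305 − 18.5 = 6.5305.
The triangle = ½ × 5.8834 × 6.5305 = €19.21.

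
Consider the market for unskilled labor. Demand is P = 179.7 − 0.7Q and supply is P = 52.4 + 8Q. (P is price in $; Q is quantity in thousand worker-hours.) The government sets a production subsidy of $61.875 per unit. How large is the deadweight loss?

Competitive equilibrium: 179.7 − 0.7Q = 52.4 + 8Q → Q* = 14.6322, P* = 169.4575.
The subsidy lowers effective supply by 61.875: P = 8Q − 9.475.
New quantity: 179.7 − 0.7Q = 8Q − 9.475 → Q' = 21.7443.
Overproduction ΔQ = 21.7443 − 14.6322 = 7.1121; wedge = subsidy = 61.875.
DWL = ½ × 7.1121 × 61.875 = $220.03 thousand.

$220.03 thousand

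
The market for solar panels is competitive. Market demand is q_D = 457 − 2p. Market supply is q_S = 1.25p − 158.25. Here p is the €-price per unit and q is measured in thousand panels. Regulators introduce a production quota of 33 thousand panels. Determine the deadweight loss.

€1338.85 thousand

In inverse form: demand p = 228.5 − 0.5q, supply p = 126.6 + 0.8q.
Competitive equilibrium: 228.5 − 0.5q = 126.6 + 0.8q → q* = 78.3846, p* = 189.3077.
At q = 33: demand price = 228.5 − 0.5·33 = 212; supply price = 126.6 + 0.8·33 = 153.
Δq = 78.3846 − 33 = 45.3846; wedge = 212 − 153 = 59.
DWL = ½ × 45.3846 × 59 = €1338.85 thousand.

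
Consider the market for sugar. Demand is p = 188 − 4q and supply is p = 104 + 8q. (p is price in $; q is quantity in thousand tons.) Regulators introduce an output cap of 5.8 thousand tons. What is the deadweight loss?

Competitive equilibrium: 188 − 4q = 104 + 8q → q* = 7, p* = 160.
At q = 5.8: demand price = 188 − 4·5.8 = 164.8; supply price = 104 + 8·5.8 = 150.4.
Δq = 7 − 5.8 = 1.2; wedge = 164.8 − 150.4 = 14.4.
Deadweight loss = ½ × 1.2 × 14.4 = $8.64 thousand.

$8.64 thousand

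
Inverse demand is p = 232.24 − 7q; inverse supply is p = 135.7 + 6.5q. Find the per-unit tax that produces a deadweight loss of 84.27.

47.7

Competitive equilibrium: 232.24 − 7q = 135.7 + 6.5q → q* = 7.1511, p* = 182.1822.
A tax t gives Δq = t/13.5 and wedge t, so DWL = t²/27.
t²/27 = 84.27 → t² = 2275.29 → t = 47.7.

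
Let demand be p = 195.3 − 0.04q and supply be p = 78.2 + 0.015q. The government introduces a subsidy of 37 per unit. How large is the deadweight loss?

Competitive equilibrium: 195.3 − 0.04q = 78.2 + 0.015q → q* = 2129.09091, p* = 110.13636.
The subsidy lowers effective supply by 37: p = 41.2 + 0.015q.
New quantity: 195.3 − 0.04q = 41.2 + 0.015q → q' = 2801.81818.
Overproduction Δq = 2801.81818 − 2129.09091 = 672.72727; wedge = subsidy = 37.
The triangle = ½ × 672.72727 × 37 = 12445.45.

12445.45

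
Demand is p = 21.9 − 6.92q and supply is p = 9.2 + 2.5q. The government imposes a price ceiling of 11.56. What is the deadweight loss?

0.77

Competitive equilibrium: 21.9 − 6.92q = 9.2 + 2.5q → q* = 1.3482, p* = 12.5705.
At the ceiling p = 11.56, quantity supplied = (11.56 − 9.2)/2.5 = 0.944.
Willingness to pay at q' = 0.944: 21.9 − 6.92·0.944 = 15.3675.
Δq = 1.3482 − 0.944 = 0.4042; wedge = 15.3675 − 11.56 = 3.8075.
Deadweight loss = ½ × 0.4042 × 3.8075 = 0.77.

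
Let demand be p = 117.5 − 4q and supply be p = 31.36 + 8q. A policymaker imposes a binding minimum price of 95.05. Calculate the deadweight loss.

14.71

Competitive equilibrium: 117.5 − 4q = 31.36 + 8q → q* = 7.1783, p* = 88.7867.
At the floor p = 95.05, quantity demanded = (117.5 − 95.05)/4 = 5.6125.
Sellers' marginal cost at q' = 5.6125: 31.36 + 8·5.6125 = 76.26.
Δq = 7.1783 − 5.6125 = 1.5658; wedge = 95.05 − 76.26 = 18.79.
Deadweight loss = ½ × 1.5658 × 18.79 = 14.71.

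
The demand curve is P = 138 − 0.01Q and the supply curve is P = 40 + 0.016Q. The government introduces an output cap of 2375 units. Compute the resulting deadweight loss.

Competitive equilibrium: 138 − 0.01Q = 40 + 0.016Q → Q* = 3769.2308, P* = 100.3077.
At Q = 2375: demand price = 138 − 0.01·2375 = 114.25; supply price = 40 + 0.016·2375 = 78.
ΔQ = 3769.2308 − 2375 = 1394.2308; wedge = 114.25 − 78 = 36.25.
Welfare loss = ½ × 1394.2308 × 36.25 = 25270.43.

25270.43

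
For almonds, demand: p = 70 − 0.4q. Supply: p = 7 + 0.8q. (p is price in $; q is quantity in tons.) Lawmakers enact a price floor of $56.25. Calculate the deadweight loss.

$197.11

Competitive equilibrium: 70 − 0.4q = 7 + 0.8q → q* = 52.5, p* = 49.
At the floor p = 56.25, quantity demanded = (70 − 56.25)/0.4 = 34.375.
Sellers' marginal cost at q' = 34.375: 7 + 0.8·34.375 = 34.5.
Δq = 52.5 − 34.375 = 18.125; wedge = 56.25 − 34.5 = 21.75.
The triangle = ½ × 18.125 × 21.75 = $197.11.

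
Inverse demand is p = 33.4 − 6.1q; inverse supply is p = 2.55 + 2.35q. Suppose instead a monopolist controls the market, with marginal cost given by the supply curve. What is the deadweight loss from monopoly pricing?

9.90

Competitive equilibrium: 33.4 − 6.1q = 2.55 + 2.35q → q* = 3.6509, p* = 11.1296.
Marginal revenue: MR = 33.4 − 12.2q. Set MR = MC: 33.4 − 12.2q = 2.55 + 2.35q → q_m = 2.1203.
Price p_m = 33.4 − 6.1·2.1203 = 20.4662; MC(q_m) = 2.55 + 2.35·2.1203 = 7.5327.
Competitive q* = 3.6509, so Δq = 1.5306; wedge = 20.4662 − 7.5327 = 12.9335.
Deadweight loss = ½ × 1.5306 × 12.9335 = 9.90.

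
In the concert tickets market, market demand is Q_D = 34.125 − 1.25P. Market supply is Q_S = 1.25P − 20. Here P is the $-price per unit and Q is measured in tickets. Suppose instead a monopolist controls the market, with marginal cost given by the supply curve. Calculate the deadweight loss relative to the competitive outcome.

$4.43

In inverse form: demand P = 27.3 − 0.8Q, supply P = 16 + 0.8Q.
Competitive equilibrium: 27.3 − 0.8Q = 16 + 0.8Q → Q* = 7.0625, P* = 21.65.
Marginal revenue: MR = 27.3 − 1.6Q. Set MR = MC: 27.3 − 1.6Q = 16 + 0.8Q → Q_m = 4.7083.
Price P_m = 27.3 − 0.8·4.7083 = 23.5334; MC(Q_m) = 16 + 0.8·4.7083 = 19.7666.
Competitive Q* = 7.0625, so ΔQ = 2.3542; wedge = 23.5334 − 19.7666 = 3.7668.
The triangle = ½ × 2.3542 × 3.7668 = $4.43.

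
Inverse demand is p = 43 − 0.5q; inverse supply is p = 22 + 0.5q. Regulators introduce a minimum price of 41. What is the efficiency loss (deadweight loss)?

Competitive equilibrium: 43 − 0.5q = 22 + 0.5q → q* = 21, p* = 32.5.
At the floor p = 41, quantity demanded = (43 − 41)/0.5 = 4.
Sellers' marginal cost at q' = 4: 22 + 0.5·4 = 24.
Δq = 21 − 4 = 17; wedge = 41 − 24 = 17.
Deadweight loss = ½ × 17 × 17 = 144.50.

144.50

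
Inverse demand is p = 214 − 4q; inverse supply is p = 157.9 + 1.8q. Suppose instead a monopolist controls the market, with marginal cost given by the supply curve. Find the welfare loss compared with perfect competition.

45.20

Competitive equilibrium: 214 − 4q = 157.9 + 1.8q → q* = 9.6724, p* = 175.3103.
Marginal revenue: MR = 214 − 8q. Set MR = MC: 214 − 8q = 157.9 + 1.8q → q_m = 5.7245.
Price p_m = 214 − 4·5.7245 = 191.102; MC(q_m) = 157.9 + 1.8·5.7245 = 168.2041.
Competitive q* = 9.6724, so Δq = 3.9479; wedge = 191.102 − 168.2041 = 22.8979.
The triangle = ½ × 3.9479 × 22.8979 = 45.20.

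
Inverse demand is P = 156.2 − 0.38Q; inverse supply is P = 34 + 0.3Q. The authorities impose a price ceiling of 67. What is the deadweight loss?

Competitive equilibrium: 156.2 − 0.38Q = 34 + 0.3Q → Q* = 179.7059, P* = 87.9118.
At the ceiling P = 67, quantity supplied = (67 − 34)/0.3 = 110.
Willingness to pay at Q' = 110: 156.2 − 0.38·110 = 114.4.
ΔQ = 179.7059 − 110 = 69.7059; wedge = 114.4 − 67 = 47.4.
Welfare loss = ½ × 69.7059 × 47.4 = 1652.03.

1652.03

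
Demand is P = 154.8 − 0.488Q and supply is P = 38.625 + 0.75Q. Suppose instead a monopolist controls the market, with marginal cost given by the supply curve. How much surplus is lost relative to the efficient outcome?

435.75

Competitive equilibrium: 154.8 − 0.488Q = 38.625 + 0.75Q → Q* = 93.8409, P* = 109.0057.
Marginal revenue: MR = 154.8 − 0.976Q. Set MR = MC: 154.8 − 0.976Q = 38.625 + 0.75Q → Q_m = 67.3088.
Price P_m = 154.8 − 0.488·67.3088 = 121.9533; MC(Q_m) = 38.625 + 0.75·67.3088 = 89.1066.
Competitive Q* = 93.8409, so ΔQ = 26.5321; wedge = 121.9533 − 89.1066 = 32.8467.
Welfare loss = ½ × 26.5321 × 32.8467 = 435.75.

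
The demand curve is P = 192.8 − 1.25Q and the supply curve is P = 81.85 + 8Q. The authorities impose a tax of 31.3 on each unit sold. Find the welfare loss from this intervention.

Competitive equilibrium: 192.8 − 1.25Q = 81.85 + 8Q → Q* = 11.9946, P* = 177.8068.
With the tax, the buyer price exceeds the seller price by 31.3: (192.8 − 1.25Q) − (81.85 + 8Q) = 31.3 → Q' = 8.6108.
ΔQ = 11.9946 − 8.6108 = 3.3838; the wedge equals the tax, 31.3.
DWL = ½ × 3.3838 × 31.3 = 52.96.

52.96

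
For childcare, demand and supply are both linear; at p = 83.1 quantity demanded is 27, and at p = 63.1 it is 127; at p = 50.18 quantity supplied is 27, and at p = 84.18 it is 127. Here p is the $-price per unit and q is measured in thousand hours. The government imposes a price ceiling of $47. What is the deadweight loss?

$1334.97 thousand

Demand slope = (63.1 − 83.1)/(127 − 27) = −0.2, so p = 88.5 − 0.2q.
Supply slope = (84.18 − 50.18)/(127 − 27) = 0.34, so p = 41 + 0.34q.
Competitive equilibrium: 88.5 − 0.2q = 41 + 0.34q → q* = 87.963, p* = 70.9074.
At the ceiling p = 47, quantity supplied = (47 − 41)/0.34 = 17.6471.
Willingness to pay at q' = 17.6471: 88.5 − 0.2·17.6471 = 84.9706.
Δq = 87.963 − 17.6471 = 70.3159; wedge = 84.9706 − 47 = 37.9706.
DWL = ½ × 70.3159 × 37.9706 = $1334.97 thousand.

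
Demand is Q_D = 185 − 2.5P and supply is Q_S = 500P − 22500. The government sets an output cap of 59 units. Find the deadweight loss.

34.70

In inverse form: demand P = 74 − 0.4Q, supply P = 45 + 0.002Q.
Competitive equilibrium: 74 − 0.4Q = 45 + 0.002Q → Q* = 72.1393, P* = 45.1443.
At Q = 59: demand price = 74 − 0.4·59 = 50.4; supply price = 45 + 0.002·59 = 45.118.
ΔQ = 72.1393 − 59 = 13.1393; wedge = 50.4 − 45.118 = 5.282.
Deadweight loss = ½ × 13.1393 × 5.282 = 34.70.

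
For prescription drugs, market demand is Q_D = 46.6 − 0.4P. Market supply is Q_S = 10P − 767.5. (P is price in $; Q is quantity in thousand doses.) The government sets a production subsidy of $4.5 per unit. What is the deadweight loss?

$3.89 thousand

In inverse form: demand P = 116.5 − 2.5Q, supply P = 76.75 + 0.1Q.
Competitive equilibrium: 116.5 − 2.5Q = 76.75 + 0.1Q → Q* = 15.2885, P* = 78.2788.
The subsidy lowers effective supply by 4.5: P = 72.25 + 0.1Q.
New quantity: 116.5 − 2.5Q = 72.25 + 0.1Q → Q' = 17.0192.
Overproduction ΔQ = 17.0192 − 15.2885 = 1.7307; wedge = subsidy = 4.5.
Welfare loss = ½ × 1.7307 × 4.5 = $3.89 thousand.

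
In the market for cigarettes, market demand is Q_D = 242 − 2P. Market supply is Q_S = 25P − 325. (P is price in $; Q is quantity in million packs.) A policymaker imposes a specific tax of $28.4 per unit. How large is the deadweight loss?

In inverse form: demand P = 121 − 0.5Q, supply P = 13 + 0.04Q.
Competitive equilibrium: 121 − 0.5Q = 13 + 0.04Q → Q* = 200, P* = 21.
With the tax, the buyer price exceeds the seller price by 28.4: (121 − 0.5Q) − (13 + 0.04Q) = 28.4 → Q' = 147.4074.
ΔQ = 200 − 147.4074 = 52.5926; the wedge equals the tax, 28.4.
Deadweight loss = ½ × 52.5926 × 28.4 = $746.81 million.

$746.81 million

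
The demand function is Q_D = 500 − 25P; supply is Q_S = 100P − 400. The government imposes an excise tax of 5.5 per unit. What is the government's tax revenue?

1155

In inverse form: demand P = 20 − 0.04Q, supply P = 4 + 0.01Q.
Competitive equilibrium: 20 − 0.04Q = 4 + 0.01Q → Q* = 320, P* = 7.2.
With the tax, the buyer price exceeds the seller price by 5.5: (20 − 0.04Q) − (4 + 0.01Q) = 5.5 → Q' = 210.
Tax revenue = 5.5 × 210 = 1155.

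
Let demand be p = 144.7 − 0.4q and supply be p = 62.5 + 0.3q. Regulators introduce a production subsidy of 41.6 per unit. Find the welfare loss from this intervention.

Competitive equilibrium: 144.7 − 0.4q = 62.5 + 0.3q → q* = 117.4286, p* = 97.7286.
The subsidy lowers effective supply by 41.6: p = 20.9 + 0.3q.
New quantity: 144.7 − 0.4q = 20.9 + 0.3q → q' = 176.8571.
Overproduction Δq = 176.8571 − 117.4286 = 59.4285; wedge = subsidy = 41.6.
Welfare loss = ½ × 59.4285 × 41.6 = 1236.11.

1236.11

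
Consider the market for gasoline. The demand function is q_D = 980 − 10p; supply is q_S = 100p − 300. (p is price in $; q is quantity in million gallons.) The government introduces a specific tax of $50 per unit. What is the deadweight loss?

$11363.64 million

In inverse form: demand p = 98 − 0.1q, supply p = 3 + 0.01q.
Competitive equilibrium: 98 − 0.1q = 3 + 0.01q → q* = 863.6364, p* = 11.6364.
With the tax, the buyer price exceeds the seller price by 50: (98 − 0.1q) − (3 + 0.01q) = 50 → q' = 409.0909.
Δq = 863.6364 − 409.0909 = 454.5455; the wedge equals the tax, 50.
DWL = ½ × 454.5455 × 50 = $11363.64 million.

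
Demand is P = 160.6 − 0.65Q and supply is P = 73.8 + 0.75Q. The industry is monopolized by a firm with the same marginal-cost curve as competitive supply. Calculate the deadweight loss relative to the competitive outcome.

270.52

Competitive equilibrium: 160.6 − 0.65Q = 73.8 + 0.75Q → Q* = 62, P* = 120.3.
Marginal revenue: MR = 160.6 − 1.3Q. Set MR = MC: 160.6 − 1.3Q = 73.8 + 0.75Q → Q_m = 42.3415.
Price P_m = 160.6 − 0.65·42.3415 = 133.078; MC(Q_m) = 73.8 + 0.75·42.3415 = 105.5561.
Competitive Q* = 62, so ΔQ = 19.6585; wedge = 133.078 − 105.5561 = 27.5219.
The triangle = ½ × 19.6585 × 27.5219 = 270.52.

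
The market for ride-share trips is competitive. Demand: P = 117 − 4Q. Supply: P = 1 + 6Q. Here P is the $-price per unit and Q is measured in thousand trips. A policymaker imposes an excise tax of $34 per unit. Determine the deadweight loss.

Competitive equilibrium: 117 − 4Q = 1 + 6Q → Q* = 11.6, P* = 70.6.
With the tax, the buyer price exceeds the seller price by 34: (117 − 4Q) − (1 + 6Q) = 34 → Q' = 8.2.
ΔQ = 11.6 − 8.2 = 3.4; the wedge equals the tax, 34.
DWL = ½ × 3.4 × 34 = $57.80 thousand.

$57.80 thousand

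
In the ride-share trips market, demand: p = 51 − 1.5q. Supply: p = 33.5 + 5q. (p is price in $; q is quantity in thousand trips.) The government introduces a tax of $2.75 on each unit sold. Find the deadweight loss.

Competitive equilibrium: 51 − 1.5q = 33.5 + 5q → q* = 2.6923, p* = 46.9615.
With the tax, the buyer price exceeds the seller price by 2.75: (51 − 1.5q) − (33.5 + 5q) = 2.75 → q' = 2.2692.
Δq = 2.6923 − 2.2692 = 0.4231; the wedge equals the tax, 2.75.
The triangle = ½ × 0.4231 × 2.75 = $0.58 thousand.

$0.58 thousand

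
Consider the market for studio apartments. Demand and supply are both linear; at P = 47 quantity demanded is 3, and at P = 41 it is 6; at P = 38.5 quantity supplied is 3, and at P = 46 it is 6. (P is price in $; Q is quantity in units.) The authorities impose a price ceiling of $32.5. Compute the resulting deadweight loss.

Demand slope = (41 − 47)/(6 − 3) = −2, so P = 53 − 2Q.
Supply slope = (46 − 38.5)/(6 − 3) = 2.5, so P = 31 + 2.5Q.
Competitive equilibrium: 53 − 2Q = 31 + 2.5Q → Q* = 4.8889, P* = 43.2222.
At the ceiling P = 32.5, quantity supplied = (32.5 − 31)/2.5 = 0.6.
Willingness to pay at Q' = 0.6: 53 − 2·0.6 = 51.8.
ΔQ = 4.8889 − 0.6 = 4.2889; wedge = 51.8 − 32.5 = 19.3.
Welfare loss = ½ × 4.2889 × 19.3 = $41.39.

$41.39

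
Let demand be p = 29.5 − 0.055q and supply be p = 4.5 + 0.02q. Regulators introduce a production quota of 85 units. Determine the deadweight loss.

2312.60

Competitive equilibrium: 29.5 − 0.055q = 4.5 + 0.02q → q* = 333.3333, p* = 11.1667.
At q = 85: demand price = 29.5 − 0.055·85 = 24.825; supply price = 4.5 + 0.02·85 = 6.2.
Δq = 333.3333 − 85 = 248.3333; wedge = 24.825 − 6.2 = 18.625.
The triangle = ½ × 248.3333 × 18.625 = 2312.60.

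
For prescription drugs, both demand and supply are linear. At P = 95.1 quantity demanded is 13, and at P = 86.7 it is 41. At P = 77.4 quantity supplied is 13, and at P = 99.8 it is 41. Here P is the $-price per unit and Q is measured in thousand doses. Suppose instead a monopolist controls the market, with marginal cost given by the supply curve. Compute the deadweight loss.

Demand slope = (86.7 − 95.1)/(41 − 13) = −0.3, so P = 99 − 0.3Q.
Supply slope = (99.8 − 77.4)/(41 − 13) = 0.8, so P = 67 + 0.8Q.
Competitive equilibrium: 99 − 0.3Q = 67 + 0.8Q → Q* = 29.0909, P* = 90.2727.
Marginal revenue: MR = 99 − 0.6Q. Set MR = MC: 99 − 0.6Q = 67 + 0.8Q → Q_m = 22.8571.
Price P_m = 99 − 0.3·22.8571 = 92.1429; MC(Q_m) = 67 + 0.8·22.8571 = 85.2857.
Competitive Q* = 29.0909, so ΔQ = 6.2338; wedge = 92.1429 − 85.2857 = 6.8572.
Deadweight loss = ½ × 6.2338 × 6.8572 = $21.37 thousand.

$21.37 thousand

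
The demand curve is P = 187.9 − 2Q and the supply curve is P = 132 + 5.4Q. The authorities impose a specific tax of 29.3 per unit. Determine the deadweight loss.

Competitive equilibrium: 187.9 − 2Q = 132 + 5.4Q → Q* = 7.5541, P* = 172.7919.
With the tax, the buyer price exceeds the seller price by 29.3: (187.9 − 2Q) − (132 + 5.4Q) = 29.3 → Q' = 3.5946.
ΔQ = 7.5541 − 3.5946 = 3.9595; the wedge equals the tax, 29.3.
Welfare loss = ½ × 3.9595 × 29.3 = 58.01.

58.01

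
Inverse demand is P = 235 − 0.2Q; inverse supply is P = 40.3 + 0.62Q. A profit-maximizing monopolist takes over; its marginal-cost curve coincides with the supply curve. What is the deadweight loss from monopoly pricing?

888.68

Competitive equilibrium: 235 − 0.2Q = 40.3 + 0.62Q → Q* = 237.439, P* = 187.5122.
Marginal revenue: MR = 235 − 0.4Q. Set MR = MC: 235 − 0.4Q = 40.3 + 0.62Q → Q_m = 190.8824.
Price P_m = 235 − 0.2·190.8824 = 196.8235; MC(Q_m) = 40.3 + 0.62·190.8824 = 158.6471.
Competitive Q* = 237.439, so ΔQ = 46.5566; wedge = 196.8235 − 158.6471 = 38.1764.
Welfare loss = ½ × 46.5566 × 38.1764 = 888.68.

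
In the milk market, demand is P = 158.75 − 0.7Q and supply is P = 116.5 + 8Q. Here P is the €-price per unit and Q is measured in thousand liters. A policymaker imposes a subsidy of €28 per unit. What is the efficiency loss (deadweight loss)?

Competitive equilibrium: 158.75 − 0.7Q = 116.5 + 8Q → Q* = 4.8563, P* = 155.3506.
The subsidy lowers effective supply by 28: P = 88.5 + 8Q.
New quantity: 158.75 − 0.7Q = 88.5 + 8Q → Q' = 8.0747.
Overproduction ΔQ = 8.0747 − 4.8563 = 3.2184; wedge = subsidy = 28.
DWL = ½ × 3.2184 × 28 = €45.06 thousand.

€45.06 thousand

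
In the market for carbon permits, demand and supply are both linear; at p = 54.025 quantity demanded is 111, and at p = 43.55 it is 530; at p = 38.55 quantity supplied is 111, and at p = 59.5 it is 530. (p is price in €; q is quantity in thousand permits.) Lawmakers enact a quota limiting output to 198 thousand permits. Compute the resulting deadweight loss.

€534.02 thousand

Demand slope = (43.55 − 54.025)/(530 − 111) = −0.025, so p = 56.8 − 0.025q.
Supply slope = (59.5 − 38.55)/(530 − 111) = 0.05, so p = 33 + 0.05q.
Competitive equilibrium: 56.8 − 0.025q = 33 + 0.05q → q* = 317.3333, p* = 48.8667.
At q = 198: demand price = 56.8 − 0.025·198 = 51.85; supply price = 33 + 0.05·198 = 42.9.
Δq = 317.3333 − 198 = 119.3333; wedge = 51.85 − 42.9 = 8.95.
DWL = ½ × 119.3333 × 8.95 = €534.02 thousand.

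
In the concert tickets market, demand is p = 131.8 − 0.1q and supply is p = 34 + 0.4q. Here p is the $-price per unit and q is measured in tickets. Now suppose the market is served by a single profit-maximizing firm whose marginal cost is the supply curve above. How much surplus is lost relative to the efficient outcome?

$265.69

Competitive equilibrium: 131.8 − 0.1q = 34 + 0.4q → q* = 195.6, p* = 112.24.
Marginal revenue: MR = 131.8 − 0.2q. Set MR = MC: 131.8 − 0.2q = 34 + 0.4q → q_m = 163.
Price p_m = 131.8 − 0.1·163 = 115.5; MC(q_m) = 34 + 0.4·163 = 99.2.
Competitive q* = 195.6, so Δq = 32.6; wedge = 115.5 − 99.2 = 16.3.
Deadweight loss = ½ × 32.6 × 16.3 = $265.69.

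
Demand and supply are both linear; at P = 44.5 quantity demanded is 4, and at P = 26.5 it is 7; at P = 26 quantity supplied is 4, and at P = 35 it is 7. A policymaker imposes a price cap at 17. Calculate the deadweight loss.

115.01

Demand slope = (26.5 − 44.5)/(7 − 4) = −6, so P = 68.5 − 6Q.
Supply slope = (35 − 26)/(7 − 4) = 3, so P = 14 + 3Q.
Competitive equilibrium: 68.5 − 6Q = 14 + 3Q → Q* = 6.0556, P* = 32.1667.
At the ceiling P = 17, quantity supplied = (17 − 14)/3 = 1.
Willingness to pay at Q' = 1: 68.5 − 6·1 = 62.5.
ΔQ = 6.0556 − 1 = 5.0556; wedge = 62.5 − 17 = 45.5.
Deadweight loss = ½ × 5.0556 × 45.5 = 115.01.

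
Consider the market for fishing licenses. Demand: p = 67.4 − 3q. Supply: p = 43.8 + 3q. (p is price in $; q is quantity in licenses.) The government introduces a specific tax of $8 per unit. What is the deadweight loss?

$5.33

Competitive equilibrium: 67.4 − 3q = 43.8 + 3q → q* = 3.9333, p* = 55.6.
With the tax, the buyer price exceeds the seller price by 8: (67.4 − 3q) − (43.8 + 3q) = 8 → q' = 2.6.
Δq = 3.9333 − 2.6 = 1.3333; the wedge equals the tax, 8.
DWL = ½ × 1.3333 × 8 = $5.33.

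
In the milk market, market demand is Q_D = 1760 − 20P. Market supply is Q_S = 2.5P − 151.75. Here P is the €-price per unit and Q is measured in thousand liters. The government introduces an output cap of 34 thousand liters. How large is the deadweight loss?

In inverse form: demand P = 88 − 0.05Q, supply P = 60.7 + 0.4Q.
Competitive equilibrium: 88 − 0.05Q = 60.7 + 0.4Q → Q* = 60.6667, P* = 84.9667.
At Q = 34: demand price = 88 − 0.05·34 = 86.3; supply price = 60.7 + 0.4·34 = 74.3.
ΔQ = 60.6667 − 34 = 26.6667; wedge = 86.3 − 74.3 = 12.
The triangle = ½ × 26.6667 × 12 = €160 thousand.

€160 thousand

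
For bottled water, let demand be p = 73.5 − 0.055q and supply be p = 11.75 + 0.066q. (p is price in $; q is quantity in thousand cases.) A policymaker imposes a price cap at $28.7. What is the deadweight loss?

Competitive equilibrium: 73.5 − 0.055q = 11.75 + 0.066q → q* = 510.3306, p* = 45.4318.
At the ceiling p = 28.7, quantity supplied = (28.7 − 11.75)/0.066 = 256.8182.
Willingness to pay at q' = 256.8182: 73.5 − 0.055·256.8182 = 59.375.
Δq = 510.3306 − 256.8182 = 253.5124; wedge = 59.375 − 28.7 = 30.675.
Deadweight loss = ½ × 253.5124 × 30.675 = $3888.25 thousand.

$3888.25 thousand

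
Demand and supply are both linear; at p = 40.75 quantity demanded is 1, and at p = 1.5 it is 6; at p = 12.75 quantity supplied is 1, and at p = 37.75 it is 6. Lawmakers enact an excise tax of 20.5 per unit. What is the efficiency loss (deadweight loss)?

Demand slope = (1.5 − 40.75)/(6 − 1) = −7.85, so p = 48.6 − 7.85q.
Supply slope = (37.75 − 12.75)/(6 − 1) = 5, so p = 7.75 + 5q.
Competitive equilibrium: 48.6 − 7.85q = 7.75 + 5q → q* = 3.179, p* = 23.6449.
With the tax, the buyer price exceeds the seller price by 20.5: (48.6 − 7.85q) − (7.75 + 5q) = 20.5 → q' = 1.5837.
Δq = 3.179 − 1.5837 = 1.5953; the wedge equals the tax, 20.5.
DWL = ½ × 1.5953 × 20.5 = 16.35.

16.35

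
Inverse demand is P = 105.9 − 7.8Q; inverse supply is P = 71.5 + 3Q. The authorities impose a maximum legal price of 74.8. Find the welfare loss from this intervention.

Competitive equilibrium: 105.9 − 7.8Q = 71.5 + 3Q → Q* = 3.1852, P* = 81.0556.
At the ceiling P = 74.8, quantity supplied = (74.8 − 71.5)/3 = 1.1.
Willingness to pay at Q' = 1.1: 105.9 − 7.8·1.1 = 97.32.
ΔQ = 3.1852 − 1.1 = 2.0852; wedge = 97.32 − 74.8 = 22.52.
The triangle = ½ × 2.0852 × 22.52 = 23.48.

23.48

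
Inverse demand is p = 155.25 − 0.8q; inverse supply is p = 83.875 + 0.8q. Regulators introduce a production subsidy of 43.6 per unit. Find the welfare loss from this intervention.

594.05

Competitive equilibrium: 155.25 − 0.8q = 83.875 + 0.8q → q* = 44.6094, p* = 119.5625.
The subsidy lowers effective supply by 43.6: p = 40.275 + 0.8q.
New quantity: 155.25 − 0.8q = 40.275 + 0.8q → q' = 71.8594.
Overproduction Δq = 71.8594 − 44.6094 = 27.25; wedge = subsidy = 43.6.
DWL = ½ × 27.25 × 43.6 = 594.05.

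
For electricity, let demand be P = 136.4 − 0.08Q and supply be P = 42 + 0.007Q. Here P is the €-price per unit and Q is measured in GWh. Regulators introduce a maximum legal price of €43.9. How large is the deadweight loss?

€28796.65

Competitive equilibrium: 136.4 − 0.08Q = 42 + 0.007Q → Q* = 1085.0575, P* = 49.5954.
At the ceiling P = 43.9, quantity supplied = (43.9 − 42)/0.007 = 271.4286.
Willingness to pay at Q' = 271.4286: 136.4 − 0.08·271.4286 = 114.6857.
ΔQ = 1085.0575 − 271.4286 = 813.6289; wedge = 114.6857 − 43.9 = 70.7857.
DWL = ½ × 813.6289 × 70.7857 = €28796.65.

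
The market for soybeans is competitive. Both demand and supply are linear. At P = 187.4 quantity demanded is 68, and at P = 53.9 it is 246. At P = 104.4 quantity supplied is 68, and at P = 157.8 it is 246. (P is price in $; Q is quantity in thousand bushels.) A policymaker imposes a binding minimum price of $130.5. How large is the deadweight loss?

$5.31 thousand

Demand slope = (53.9 − 187.4)/(246 − 68) = −0.75, so P = 238.4 − 0.75Q.
Supply slope = (157.8 − 104.4)/(246 − 68) = 0.3, so P = 84 + 0.3Q.
Competitive equilibrium: 238.4 − 0.75Q = 84 + 0.3Q → Q* = 147.0476, P* = 128.1143.
At the floor P = 130.5, quantity demanded = (238.4 − 130.5)/0.75 = 143.8667.
Sellers' marginal cost at Q' = 143.8667: 84 + 0.3·143.8667 = 127.16.
ΔQ = 147.0476 − 143.8667 = 3.1809; wedge = 130.5 − 127.16 = 3.34.
Welfare loss = ½ × 3.1809 × 3.34 = $5.31 thousand.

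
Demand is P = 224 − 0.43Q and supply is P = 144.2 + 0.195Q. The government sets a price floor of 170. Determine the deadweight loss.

1.38

Competitive equilibrium: 224 − 0.43Q = 144.2 + 0.195Q → Q* = 127.68, P* = 169.0976.
At the floor P = 170, quantity demanded = (224 − 170)/0.43 = 125.5814.
Sellers' marginal cost at Q' = 125.5814: 144.2 + 0.195·125.5814 = 168.6884.
ΔQ = 127.68 − 125.5814 = 2.0986; wedge = 170 − 168.6884 = 1.3116.
DWL = ½ × 2.0986 × 1.3116 = 1.38.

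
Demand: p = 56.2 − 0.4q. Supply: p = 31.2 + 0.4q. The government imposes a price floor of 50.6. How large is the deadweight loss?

Competitive equilibrium: 56.2 − 0.4q = 31.2 + 0.4q → q* = 31.25, p* = 43.7.
At the floor p = 50.6, quantity demanded = (56.2 − 50.6)/0.4 = 14.
Sellers' marginal cost at q' = 14: 31.2 + 0.4·14 = 36.8.
Δq = 31.25 − 14 = 17.25; wedge = 50.6 − 36.8 = 13.8.
Deadweight loss = ½ × 17.25 × 13.8 = 119.025.

119.025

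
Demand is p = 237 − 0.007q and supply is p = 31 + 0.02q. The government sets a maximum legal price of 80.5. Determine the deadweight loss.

Competitive equilibrium: 237 − 0.007q = 31 + 0.02q → q* = 7629.6296, p* = 183.5926.
At the ceiling p = 80.5, quantity supplied = (80.5 − 31)/0.02 = 2475.
Willingness to pay at q' = 2475: 237 − 0.007·2475 = 219.675.
Δq = 7629.6296 − 2475 = 5154.6296; wedge = 219.675 − 80.5 = 139.175.
Deadweight loss = ½ × 5154.6296 × 139.175 = 358697.79.

358697.79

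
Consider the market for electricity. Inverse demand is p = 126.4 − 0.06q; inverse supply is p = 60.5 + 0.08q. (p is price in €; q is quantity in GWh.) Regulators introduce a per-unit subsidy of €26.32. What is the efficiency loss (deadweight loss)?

Competitive equilibrium: 126.4 − 0.06q = 60.5 + 0.08q → q* = 470.7143, p* = 98.1571.
The subsidy lowers effective supply by 26.32: p = 34.18 + 0.08q.
New quantity: 126.4 − 0.06q = 34.18 + 0.08q → q' = 658.7143.
Overproduction Δq = 658.7143 − 470.7143 = 188; wedge = subsidy = 26.32.
DWL = ½ × 188 × 26.32 = €2474.08.

€2474.08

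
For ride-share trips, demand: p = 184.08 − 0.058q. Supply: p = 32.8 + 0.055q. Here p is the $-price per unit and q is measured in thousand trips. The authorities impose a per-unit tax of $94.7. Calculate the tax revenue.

Competitive equilibrium: 184.08 − 0.058q = 32.8 + 0.055q → q* = 1338.76106, p* = 106.43186.
With the tax, the buyer price exceeds the seller price by 94.7: (184.08 − 0.058q) − (32.8 + 0.055q) = 94.7 → q' = 500.70796.
Tax revenue = 94.7 × 500.70796 = $47417.04 thousand.

$47417.04 thousand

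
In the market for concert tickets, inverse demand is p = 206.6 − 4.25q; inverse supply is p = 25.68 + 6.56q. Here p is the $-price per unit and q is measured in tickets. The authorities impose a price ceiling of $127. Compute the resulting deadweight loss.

Competitive equilibrium: 206.6 − 4.25q = 25.68 + 6.56q → q* = 16.7364, p* = 135.4705.
At the ceiling p = 127, quantity supplied = (127 − 25.68)/6.56 = 15.4451.
Willingness to pay at q' = 15.4451: 206.6 − 4.25·15.4451 = 140.9583.
Δq = 16.7364 − 15.4451 = 1.2913; wedge = 140.9583 − 127 = 13.9583.
Welfare loss = ½ × 1.2913 × 13.9583 = $9.01.

$9.01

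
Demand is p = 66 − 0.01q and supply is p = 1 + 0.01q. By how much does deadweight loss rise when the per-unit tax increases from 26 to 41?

25125

Competitive equilibrium: 66 − 0.01q = 1 + 0.01q → q* = 3250, p* = 33.5.
For a per-unit tax t: Δq = t/0.02, so DWL = ½·t·(t/0.02) = t²/0.04.
At t = 26: DWL = 16900. At t = 41: DWL = 42025.
Increase = 42025 − 16900 = 25125.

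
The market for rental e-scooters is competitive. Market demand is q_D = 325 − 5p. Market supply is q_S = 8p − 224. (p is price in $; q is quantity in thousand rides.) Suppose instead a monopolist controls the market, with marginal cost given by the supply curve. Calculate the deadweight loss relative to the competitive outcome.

In inverse form: demand p = 65 − 0.2q, supply p = 28 + 0.125q.
Competitive equilibrium: 65 − 0.2q = 28 + 0.125q → q* = 113.84615, p* = 42.23077.
Marginal revenue: MR = 65 − 0.4q. Set MR = MC: 65 − 0.4q = 28 + 0.125q → q_m = 70.47619.
Price p_m = 65 − 0.2·70.47619 = 50.90476; MC(q_m) = 28 + 0.125·70.47619 = 36.80952.
Competitive q* = 113.84615, so Δq = 43.36996; wedge = 50.90476 − 36.80952 = 14.09524.
DWL = ½ × 43.36996 × 14.09524 = $305.65 thousand.

$305.65 thousand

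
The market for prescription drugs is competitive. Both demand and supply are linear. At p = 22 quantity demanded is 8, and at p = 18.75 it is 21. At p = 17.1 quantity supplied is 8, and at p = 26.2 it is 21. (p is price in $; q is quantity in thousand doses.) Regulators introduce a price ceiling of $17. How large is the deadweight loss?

$13.35 thousand

Demand slope = (18.75 − 22)/(21 − 8) = −0.25, so p = 24 − 0.25q.
Supply slope = (26.2 − 17.1)/(21 − 8) = 0.7, so p = 11.5 + 0.7q.
Competitive equilibrium: 24 − 0.25q = 11.5 + 0.7q → q* = 13.1579, p* = 20.7105.
At the ceiling p = 17, quantity supplied = (17 − 11.5)/0.7 = 7.8571.
Willingness to pay at q' = 7.8571: 24 − 0.25·7.8571 = 22.0357.
Δq = 13.1579 − 7.8571 = 5.3008; wedge = 22.0357 − 17 = 5.0357.
The triangle = ½ × 5.3008 × 5.0357 = $13.35 thousand.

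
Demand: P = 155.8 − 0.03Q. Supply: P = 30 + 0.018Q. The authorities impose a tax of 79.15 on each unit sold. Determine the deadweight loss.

Competitive equilibrium: 155.8 − 0.03Q = 30 + 0.018Q → Q* = 2620.83333, P* = 77.175.
With the tax, the buyer price exceeds the seller price by 79.15: (155.8 − 0.03Q) − (30 + 0.018Q) = 79.15 → Q' = 971.875.
ΔQ = 2620.83333 − 971.875 = 1648.95833; the wedge equals the tax, 79.15.
DWL = ½ × 1648.95833 × 79.15 = 65257.53.

65257.53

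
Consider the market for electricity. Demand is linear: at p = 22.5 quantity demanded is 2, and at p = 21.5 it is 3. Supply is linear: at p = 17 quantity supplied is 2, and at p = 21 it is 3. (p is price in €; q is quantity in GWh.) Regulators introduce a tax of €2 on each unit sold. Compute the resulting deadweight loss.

Demand slope = (21.5 − 22.5)/(3 − 2) = −1, so p = 24.5 − q.
Supply slope = (21 − 17)/(3 − 2) = 4, so p = 9 + 4q.
Competitive equilibrium: 24.5 − q = 9 + 4q → q* = 3.1, p* = 21.4.
With the tax, the buyer price exceeds the seller price by 2: (24.5 − q) − (9 + 4q) = 2 → q' = 2.7.
Δq = 3.1 − 2.7 = 0.4; the wedge equals the tax, 2.
The triangle = ½ × 0.4 × 2 = €0.40.

€0.40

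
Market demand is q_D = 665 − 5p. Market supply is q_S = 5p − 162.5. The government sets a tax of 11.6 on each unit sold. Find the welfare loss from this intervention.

168.20

In inverse form: demand p = 133 − 0.2q, supply p = 32.5 + 0.2q.
Competitive equilibrium: 133 − 0.2q = 32.5 + 0.2q → q* = 251.25, p* = 82.75.
With the tax, the buyer price exceeds the seller price by 11.6: (133 − 0.2q) − (32.5 + 0.2q) = 11.6 → q' = 222.25.
Δq = 251.25 − 222.25 = 29; the wedge equals the tax, 11.6.
Welfare loss = ½ × 29 × 11.6 = 168.20.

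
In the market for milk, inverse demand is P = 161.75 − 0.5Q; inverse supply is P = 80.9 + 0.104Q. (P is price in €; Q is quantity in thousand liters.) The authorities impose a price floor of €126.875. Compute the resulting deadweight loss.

Competitive equilibrium: 161.75 − 0.5Q = 80.9 + 0.104Q → Q* = 133.8576, P* = 94.8212.
At the floor P = 126.875, quantity demanded = (161.75 − 126.875)/0.5 = 69.75.
Sellers' marginal cost at Q' = 69.75: 80.9 + 0.104·69.75 = 88.154.
ΔQ = 133.8576 − 69.75 = 64.1076; wedge = 126.875 − 88.154 = 38.721.
Deadweight loss = ½ × 64.1076 × 38.721 = €1241.16 thousand.

€1241.16 thousand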